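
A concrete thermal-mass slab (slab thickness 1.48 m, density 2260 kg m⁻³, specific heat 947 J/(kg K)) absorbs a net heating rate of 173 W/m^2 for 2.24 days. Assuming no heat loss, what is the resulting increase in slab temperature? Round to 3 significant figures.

10.6 K

Areal heat capacity C = ρ c_p D = 2260 × 947 × 1.48 = 3.17×10^6 J/(m²·K).
Net heat input Q = F Δt = 173 × (2.24 days × 86400 s/day) = 3.35×10^7 J/m².
ΔT = Q / C = 3.35×10^7 / 3.17×10^6 = 10.6 K.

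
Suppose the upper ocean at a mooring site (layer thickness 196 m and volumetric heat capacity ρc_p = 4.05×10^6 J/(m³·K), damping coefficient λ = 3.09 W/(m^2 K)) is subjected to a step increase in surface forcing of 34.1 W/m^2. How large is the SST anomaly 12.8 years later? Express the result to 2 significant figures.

8.7 K

Areal heat capacity C = ρc_p × D = 4.05×10^6 × 196 = 7.94×10^8 J/(m^2 K).
τ = C / λ = 7.94×10^8 / 3.09 = 2.57×10^8 s.
Equilibrium anomaly ΔT_eq = F / λ = 34.1 / 3.09 = 11.0 K.
t = 12.8 years = 4.04×10^8 s, so t/τ = 1.57.
ΔT(t) = ΔT_eq (1 − e^(−t/τ)) = 11.0 × (1 − e^−1.57) = 8.75 K.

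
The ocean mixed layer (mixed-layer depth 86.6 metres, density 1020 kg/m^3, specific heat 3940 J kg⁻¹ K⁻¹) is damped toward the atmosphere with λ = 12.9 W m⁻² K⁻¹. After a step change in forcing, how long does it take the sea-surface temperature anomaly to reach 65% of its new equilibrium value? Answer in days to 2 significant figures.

Areal heat capacity C = ρ c_p D = 1020 × 3940 × 86.6 = 3.48×10^8 J/(m^2 K).
τ = C / λ = 3.48×10^8 / 12.9 = 2.70×10^7 s.
Fraction reached: 1 − e^(−t/τ) = 0.65 ⇒ t = −τ ln(1 − 0.65) = τ × 1.05.
t = 2.83×10^7 s = 328 days.

330 days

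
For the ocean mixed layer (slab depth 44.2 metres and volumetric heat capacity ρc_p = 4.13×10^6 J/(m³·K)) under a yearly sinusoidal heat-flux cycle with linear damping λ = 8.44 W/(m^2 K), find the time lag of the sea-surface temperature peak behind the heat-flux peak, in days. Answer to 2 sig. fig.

78 days

Areal heat capacity C = ρc_p × D = 4.13×10^6 × 44.2 = 1.83×10^8 J m⁻² K⁻¹.
ω = 2π / 3.15×10^7 s = 1.99×10^-7 s⁻¹.
Phase lag φ = arctan(Cω/λ) = arctan(36.4/8.44) = 1.34 rad.
Time lag = φ / ω = 1.34 / 1.99×10^-7 = 6.74×10^6 s = 78.0 days.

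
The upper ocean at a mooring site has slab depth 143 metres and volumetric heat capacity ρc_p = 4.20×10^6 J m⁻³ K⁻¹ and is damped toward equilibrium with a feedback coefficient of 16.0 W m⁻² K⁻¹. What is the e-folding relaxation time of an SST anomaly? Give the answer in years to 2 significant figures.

Areal heat capacity C = ρc_p × D = 4.20×10^6 × 143 = 6.01×10^8 J/(m^2 K).
Relaxation time τ = C / λ = 6.01×10^8 / 16.0 = 3.75×10^7 s.
In years: 3.75×10^7 s / (3.156×10^7 s/year) = 1.19 years.

1.2 years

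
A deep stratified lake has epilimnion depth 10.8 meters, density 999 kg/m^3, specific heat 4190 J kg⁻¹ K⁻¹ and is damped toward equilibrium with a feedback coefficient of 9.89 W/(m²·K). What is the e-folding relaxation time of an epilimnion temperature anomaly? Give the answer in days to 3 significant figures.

Areal heat capacity C = ρ c_p D = 999 × 4190 × 10.8 = 4.52×10^7 J/(m²·K).
Relaxation time τ = C / λ = 4.52×10^7 / 9.89 = 4.57×10^6 s.
In days: 4.57×10^6 s / (86400 s/day) = 52.9 days.

52.9 days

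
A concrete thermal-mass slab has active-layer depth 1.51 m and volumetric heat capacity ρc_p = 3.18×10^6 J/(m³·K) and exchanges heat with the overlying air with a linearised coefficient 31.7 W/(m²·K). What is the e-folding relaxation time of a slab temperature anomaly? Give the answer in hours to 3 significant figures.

42.1 hours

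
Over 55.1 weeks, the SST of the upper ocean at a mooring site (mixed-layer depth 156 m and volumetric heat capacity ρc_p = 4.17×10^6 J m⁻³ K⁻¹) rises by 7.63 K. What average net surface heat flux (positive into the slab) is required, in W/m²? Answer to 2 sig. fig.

150

Areal heat capacity C = ρc_p × D = 4.17×10^6 × 156 = 6.51×10^8 J/(m²·K).
Required heat per unit area: Q = C ΔT = 6.51×10^8 × 7.63 = 4.96×10^9 J/m².
Flux F = Q / Δt = 4.96×10^9 / 3.33×10^7 s = 149 W/m².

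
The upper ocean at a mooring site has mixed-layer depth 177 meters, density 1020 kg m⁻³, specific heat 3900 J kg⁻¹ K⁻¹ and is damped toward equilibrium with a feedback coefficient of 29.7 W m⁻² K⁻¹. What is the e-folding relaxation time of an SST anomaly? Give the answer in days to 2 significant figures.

Areal heat capacity C = ρ c_p D = 1020 × 3900 × 177 = 7.04×10^8 J m⁻² K⁻¹.
Relaxation time τ = C / λ = 7.04×10^8 / 29.7 = 2.37×10^7 s.
In days: 2.37×10^7 s / (86400 s/day) = 274 days.

270 days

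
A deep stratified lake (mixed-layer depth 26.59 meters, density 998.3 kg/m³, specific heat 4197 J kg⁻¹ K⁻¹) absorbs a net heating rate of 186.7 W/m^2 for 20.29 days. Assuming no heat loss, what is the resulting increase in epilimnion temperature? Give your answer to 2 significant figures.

Areal heat capacity C = ρ c_p D = 998.3 × 4197 × 26.59 = 1.11×10^8 J/(m²·K).
Net heat input Q = F Δt = 186.7 × (20.29 days × 86400 s/day) = 3.27×10^8 J/m².
ΔT = Q / C = 3.27×10^8 / 1.11×10^8 = 2.94 K.

2.9 K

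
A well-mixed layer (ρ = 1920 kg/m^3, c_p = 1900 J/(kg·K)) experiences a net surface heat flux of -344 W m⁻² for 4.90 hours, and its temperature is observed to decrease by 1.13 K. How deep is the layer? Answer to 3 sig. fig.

1.47 m

Heat input Q = F Δt = -344 × 17600 s = -6.07×10^6 J/m².
Required areal heat capacity C = Q / ΔT = 5.37×10^6 J/(m²·K).
Depth D = C / (ρ c_p) = 5.37×10^6 / (1920 × 1900) = 1.47 m.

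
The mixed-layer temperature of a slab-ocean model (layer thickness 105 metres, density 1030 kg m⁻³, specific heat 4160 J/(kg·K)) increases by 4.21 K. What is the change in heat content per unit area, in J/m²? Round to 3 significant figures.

1.89×10^9

Areal heat capacity C = ρ c_p D = 1030 × 4160 × 105 = 4.50×10^8 J/(m²·K).
ΔQ = C ΔT = 4.50×10^8 × 4.21 = 1.89×10^9 J/m².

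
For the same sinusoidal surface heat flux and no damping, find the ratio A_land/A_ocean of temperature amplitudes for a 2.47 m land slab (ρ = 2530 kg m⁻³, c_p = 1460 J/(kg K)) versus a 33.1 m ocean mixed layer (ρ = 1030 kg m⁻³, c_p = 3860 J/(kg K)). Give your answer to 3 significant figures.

14.4

C_ocean = 1030 × 3860 × 33.1 = 1.32×10^8 J/(m²·K).
C_land = 2530 × 1460 × 2.47 = 9.12×10^6 J/(m²·K).
Undamped amplitude ∝ 1/C, so A_land/A_ocean = C_ocean/C_land = 14.4.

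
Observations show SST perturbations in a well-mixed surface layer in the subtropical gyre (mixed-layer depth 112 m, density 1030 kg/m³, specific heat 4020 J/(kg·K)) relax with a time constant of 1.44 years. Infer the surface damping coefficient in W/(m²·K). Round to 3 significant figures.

10.2

Areal heat capacity C = ρ c_p D = 1030 × 4020 × 112 = 4.64×10^8 J/(m^2 K).
τ = 1.44 years = 4.54×10^7 s.
λ = C / τ = 4.64×10^8 / 4.54×10^7 = 10.2 W/(m²·K).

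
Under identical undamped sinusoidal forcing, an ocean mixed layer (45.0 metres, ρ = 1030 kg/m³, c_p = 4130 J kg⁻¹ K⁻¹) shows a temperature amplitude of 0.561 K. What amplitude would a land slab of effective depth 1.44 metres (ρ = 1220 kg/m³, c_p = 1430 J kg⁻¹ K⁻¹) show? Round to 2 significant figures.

C_ocean = 1.91×10^8 J/(m²·K); C_land = 2.51×10^6 J/(m²·K).
A ∝ 1/C ⇒ A_land = A_ocean × C_ocean/C_land = 0.561 × 76.2 = 42.7 K.

43 K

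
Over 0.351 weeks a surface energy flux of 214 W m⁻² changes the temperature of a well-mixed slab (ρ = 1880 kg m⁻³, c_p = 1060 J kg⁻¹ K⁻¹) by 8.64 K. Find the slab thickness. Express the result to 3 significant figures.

Heat input Q = F Δt = 214 × 2.12×10^5 s = 4.54×10^7 J/m².
Required areal heat capacity C = Q / ΔT = 5.26×10^6 J/(m²·K).
Depth D = C / (ρ c_p) = 5.26×10^6 / (1880 × 1060) = 2.64 m.

2.64 m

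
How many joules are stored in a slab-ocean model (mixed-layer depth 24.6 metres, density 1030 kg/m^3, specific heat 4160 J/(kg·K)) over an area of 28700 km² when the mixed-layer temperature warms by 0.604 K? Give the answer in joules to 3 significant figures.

1.83×10^18 J

Areal heat capacity C = ρ c_p D = 1030 × 4160 × 24.6 = 1.05×10^8 J/(m^2 K).
Heat per unit area: q = C ΔT = 1.05×10^8 × 0.604 = 6.37×10^7 J/m².
Total heat: Q = q × A = 6.37×10^7 × (28700 × 10⁶ m²) = 1.83×10^18 J.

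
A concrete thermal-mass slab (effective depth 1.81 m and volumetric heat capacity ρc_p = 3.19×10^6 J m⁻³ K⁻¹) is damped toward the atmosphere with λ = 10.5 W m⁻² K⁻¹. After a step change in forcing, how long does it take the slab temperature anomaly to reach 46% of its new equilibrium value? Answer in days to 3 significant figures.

Areal heat capacity C = ρc_p × D = 3.19×10^6 × 1.81 = 5.77×10^6 J m⁻² K⁻¹.
τ = C / λ = 5.77×10^6 / 10.5 = 5.50×10^5 s.
Fraction reached: 1 − e^(−t/τ) = 0.46 ⇒ t = −τ ln(1 − 0.46) = τ × 0.616.
t = 3.39×10^5 s = 3.92 days.

3.92 days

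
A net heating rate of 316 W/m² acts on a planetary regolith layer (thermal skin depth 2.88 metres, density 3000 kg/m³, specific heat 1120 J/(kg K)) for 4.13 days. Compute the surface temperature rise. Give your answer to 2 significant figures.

12 K

Areal heat capacity C = ρ c_p D = 3000 × 1120 × 2.88 = 9.68×10^6 J/(m^2 K).
Net heat input Q = F Δt = 316 × (4.13 days × 86400 s/day) = 1.13×10^8 J/m².
ΔT = Q / C = 1.13×10^8 / 9.68×10^6 = 11.7 K.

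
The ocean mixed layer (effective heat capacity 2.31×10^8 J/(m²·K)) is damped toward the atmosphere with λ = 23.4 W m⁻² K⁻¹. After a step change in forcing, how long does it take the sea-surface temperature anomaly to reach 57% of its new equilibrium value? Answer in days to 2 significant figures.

Areal heat capacity C = 2.31×10^8 J/(m²·K) (given).
τ = C / λ = 2.31×10^8 / 23.4 = 9.87×10^6 s.
Fraction reached: 1 − e^(−t/τ) = 0.57 ⇒ t = −τ ln(1 − 0.57) = τ × 0.844.
t = 8.33×10^6 s = 96.4 days.

96 days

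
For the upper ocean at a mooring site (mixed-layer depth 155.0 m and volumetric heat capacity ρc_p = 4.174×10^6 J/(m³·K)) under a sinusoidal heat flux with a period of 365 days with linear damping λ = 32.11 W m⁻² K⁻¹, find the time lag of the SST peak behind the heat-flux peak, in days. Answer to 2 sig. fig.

77 days

Areal heat capacity C = ρc_p × D = 4.174×10^6 × 155.0 = 6.47×10^8 J/(m²·K).
ω = 2π / 3.15×10^7 s = 1.99×10^-7 s⁻¹.
Phase lag φ = arctan(Cω/λ) = arctan(129/32.11) = 1.33 rad.
Time lag = φ / ω = 1.33 / 1.99×10^-7 = 6.66×10^6 s = 77.1 days.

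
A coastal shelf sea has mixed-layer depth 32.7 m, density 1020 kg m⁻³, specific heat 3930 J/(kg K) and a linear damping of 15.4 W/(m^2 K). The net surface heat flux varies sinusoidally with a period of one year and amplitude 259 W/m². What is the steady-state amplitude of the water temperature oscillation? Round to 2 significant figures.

8.5 K

Areal heat capacity C = ρ c_p D = 1020 × 3930 × 32.7 = 1.31×10^8 J/(m^2 K).
Angular frequency ω = 2π / T = 2π / 3.15×10^7 s = 1.99×10^-7 s⁻¹.
√((Cω)² + λ²) = √((26.1)² + 15.4²) = 30.3 W/(m²·K).
Amplitude A = F₀ / √((Cω)²+λ²) = 259 / 30.3 = 8.54 K.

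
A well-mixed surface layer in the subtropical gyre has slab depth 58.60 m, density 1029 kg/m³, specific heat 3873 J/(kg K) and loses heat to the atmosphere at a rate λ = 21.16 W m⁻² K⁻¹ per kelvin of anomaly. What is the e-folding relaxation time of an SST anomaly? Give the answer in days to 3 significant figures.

128 days

Areal heat capacity C = ρ c_p D = 1029 × 3873 × 58.60 = 2.34×10^8 J/(m^2 K).
Relaxation time τ = C / λ = 2.34×10^8 / 21.16 = 1.10×10^7 s.
In days: 1.10×10^7 s / (86400 s/day) = 128 days.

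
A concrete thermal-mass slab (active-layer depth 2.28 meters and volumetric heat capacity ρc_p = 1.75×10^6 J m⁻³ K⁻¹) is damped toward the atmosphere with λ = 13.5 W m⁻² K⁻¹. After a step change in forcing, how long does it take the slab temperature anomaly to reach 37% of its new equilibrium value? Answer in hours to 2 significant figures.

Areal heat capacity C = ρc_p × D = 1.75×10^6 × 2.28 = 3.99×10^6 J/(m^2 K).
τ = C / λ = 3.99×10^6 / 13.5 = 2.96×10^5 s.
Fraction reached: 1 − e^(−t/τ) = 0.37 ⇒ t = −τ ln(1 − 0.37) = τ × 0.462.
t = 1.37×10^5 s = 37.9 hours.

38 hours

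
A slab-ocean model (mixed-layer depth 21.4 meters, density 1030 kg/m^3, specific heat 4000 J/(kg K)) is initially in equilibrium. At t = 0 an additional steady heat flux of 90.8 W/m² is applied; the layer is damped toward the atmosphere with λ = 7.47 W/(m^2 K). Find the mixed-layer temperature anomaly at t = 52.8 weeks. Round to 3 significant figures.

11.3 K

Areal heat capacity C = ρ c_p D = 1030 × 4000 × 21.4 = 8.82×10^7 J/(m²·K).
τ = C / λ = 8.82×10^7 / 7.47 = 1.18×10^7 s.
Equilibrium anomaly ΔT_eq = F / λ = 90.8 / 7.47 = 12.2 K.
t = 52.8 weeks = 3.19×10^7 s, so t/τ = 2.71.
ΔT(t) = ΔT_eq (1 − e^(−t/τ)) = 12.2 × (1 − e^−2.71) = 11.3 K.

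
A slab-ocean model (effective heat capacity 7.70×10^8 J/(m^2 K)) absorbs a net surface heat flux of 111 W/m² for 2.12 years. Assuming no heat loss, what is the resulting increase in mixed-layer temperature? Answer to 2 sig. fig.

Areal heat capacity C = 7.70×10^8 J/(m^2 K) (given).
Net heat input Q = F Δt = 111 × (2.12 years × 3.156×10^7 s/year) = 7.43×10^9 J/m².
ΔT = Q / C = 7.43×10^9 / 7.70×10^8 = 9.64 K.

9.6 K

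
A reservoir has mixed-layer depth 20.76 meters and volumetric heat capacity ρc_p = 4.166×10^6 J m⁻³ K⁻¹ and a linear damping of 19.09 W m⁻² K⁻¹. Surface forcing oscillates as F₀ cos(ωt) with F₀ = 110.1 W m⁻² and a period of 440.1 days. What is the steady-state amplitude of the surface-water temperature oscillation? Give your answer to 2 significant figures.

4.6 K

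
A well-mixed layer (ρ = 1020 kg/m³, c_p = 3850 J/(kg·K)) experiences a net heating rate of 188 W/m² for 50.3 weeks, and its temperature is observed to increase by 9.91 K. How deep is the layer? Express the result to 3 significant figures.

147 m

Heat input Q = F Δt = 188 × 3.04×10^7 s = 5.72×10^9 J/m².
Required areal heat capacity C = Q / ΔT = 5.77×10^8 J/(m²·K).
Depth D = C / (ρ c_p) = 5.77×10^8 / (1020 × 3850) = 147 m.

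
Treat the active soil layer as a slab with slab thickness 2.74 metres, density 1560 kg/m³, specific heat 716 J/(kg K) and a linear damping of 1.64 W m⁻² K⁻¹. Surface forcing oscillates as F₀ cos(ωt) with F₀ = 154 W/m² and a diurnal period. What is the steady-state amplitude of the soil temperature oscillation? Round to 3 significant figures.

0.692 K

Areal heat capacity C = ρ c_p D = 1560 × 716 × 2.74 = 3.06×10^6 J m⁻² K⁻¹.
Angular frequency ω = 2π / T = 2π / 86400 s = 7.27×10^-5 s⁻¹.
√((Cω)² + λ²) = √((223)² + 1.64²) = 223 W/(m²·K).
Amplitude A = F₀ / √((Cω)²+λ²) = 154 / 223 = 0.692 K.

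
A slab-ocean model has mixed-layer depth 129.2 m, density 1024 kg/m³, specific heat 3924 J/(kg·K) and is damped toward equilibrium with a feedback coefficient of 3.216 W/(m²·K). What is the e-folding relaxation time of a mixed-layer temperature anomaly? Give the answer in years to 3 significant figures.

5.12 years

Areal heat capacity C = ρ c_p D = 1024 × 3924 × 129.2 = 5.19×10^8 J m⁻² K⁻¹.
Relaxation time τ = C / λ = 5.19×10^8 / 3.216 = 1.61×10^8 s.
In years: 1.61×10^8 s / (3.156×10^7 s/year) = 5.12 years.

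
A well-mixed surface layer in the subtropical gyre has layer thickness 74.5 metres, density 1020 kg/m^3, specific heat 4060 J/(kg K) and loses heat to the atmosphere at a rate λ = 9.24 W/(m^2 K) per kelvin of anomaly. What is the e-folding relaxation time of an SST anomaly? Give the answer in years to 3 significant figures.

Areal heat capacity C = ρ c_p D = 1020 × 4060 × 74.5 = 3.09×10^8 J/(m²·K).
Relaxation time τ = C / λ = 3.09×10^8 / 9.24 = 3.34×10^7 s.
In years: 3.34×10^7 s / (3.156×10^7 s/year) = 1.06 years.

1.06 years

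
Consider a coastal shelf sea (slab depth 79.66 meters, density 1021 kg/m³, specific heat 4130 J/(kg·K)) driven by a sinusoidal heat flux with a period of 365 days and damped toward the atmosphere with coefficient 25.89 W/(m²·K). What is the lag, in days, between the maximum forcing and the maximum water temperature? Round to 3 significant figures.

Areal heat capacity C = ρ c_p D = 1021 × 4130 × 79.66 = 3.36×10^8 J/(m²·K).
ω = 2π / 3.15×10^7 s = 1.99×10^-7 s⁻¹.
Phase lag φ = arctan(Cω/λ) = arctan(66.9/25.89) = 1.20 rad.
Time lag = φ / ω = 1.20 / 1.99×10^-7 = 6.03×10^6 s = 69.8 days.

69.8 days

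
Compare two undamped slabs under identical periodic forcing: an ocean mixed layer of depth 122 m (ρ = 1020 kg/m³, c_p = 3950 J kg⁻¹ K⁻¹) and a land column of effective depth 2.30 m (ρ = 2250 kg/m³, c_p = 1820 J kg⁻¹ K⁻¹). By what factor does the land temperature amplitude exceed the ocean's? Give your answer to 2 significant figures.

C_ocean = 1020 × 3950 × 122 = 4.92×10^8 J/(m²·K).
C_land = 2250 × 1820 × 2.30 = 9.42×10^6 J/(m²·K).
Undamped amplitude ∝ 1/C, so A_land/A_ocean = C_ocean/C_land = 52.2.

52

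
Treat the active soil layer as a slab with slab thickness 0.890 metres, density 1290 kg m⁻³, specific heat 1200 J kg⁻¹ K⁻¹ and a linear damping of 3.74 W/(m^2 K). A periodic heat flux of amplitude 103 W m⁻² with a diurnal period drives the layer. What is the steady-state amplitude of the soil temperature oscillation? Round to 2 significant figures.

Areal heat capacity C = ρ c_p D = 1290 × 1200 × 0.890 = 1.38×10^6 J m⁻² K⁻¹.
Angular frequency ω = 2π / T = 2π / 86400 s = 7.27×10^-5 s⁻¹.
√((Cω)² + λ²) = √((100)² + 3.74²) = 100 W/(m²·K).
Amplitude A = F₀ / √((Cω)²+λ²) = 103 / 100 = 1.03 K.

1.0 K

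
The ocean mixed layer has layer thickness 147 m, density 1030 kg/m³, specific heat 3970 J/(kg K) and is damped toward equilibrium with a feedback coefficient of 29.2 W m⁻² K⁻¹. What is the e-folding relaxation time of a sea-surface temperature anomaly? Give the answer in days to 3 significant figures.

238 days

Areal heat capacity C = ρ c_p D = 1030 × 3970 × 147 = 6.01×10^8 J m⁻² K⁻¹.
Relaxation time τ = C / λ = 6.01×10^8 / 29.2 = 2.06×10^7 s.
In days: 2.06×10^7 s / (86400 s/day) = 238 days.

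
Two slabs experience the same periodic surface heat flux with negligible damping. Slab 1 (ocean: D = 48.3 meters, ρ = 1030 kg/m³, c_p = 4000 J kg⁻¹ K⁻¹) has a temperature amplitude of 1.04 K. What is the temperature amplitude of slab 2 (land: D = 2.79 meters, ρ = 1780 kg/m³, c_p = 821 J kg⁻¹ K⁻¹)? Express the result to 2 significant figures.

C_ocean = 1.99×10^8 J/(m²·K); C_land = 4.08×10^6 J/(m²·K).
A ∝ 1/C ⇒ A_land = A_ocean × C_ocean/C_land = 1.04 × 48.8 = 50.8 K.

51 K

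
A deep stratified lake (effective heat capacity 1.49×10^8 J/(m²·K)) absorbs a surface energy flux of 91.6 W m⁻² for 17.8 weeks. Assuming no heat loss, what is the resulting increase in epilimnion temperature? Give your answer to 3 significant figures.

6.62 K

Areal heat capacity C = 1.49×10^8 J/(m²·K) (given).
Net heat input Q = F Δt = 91.6 × (17.8 weeks × 6.048×10^5 s/week) = 9.86×10^8 J/m².
ΔT = Q / C = 9.86×10^8 / 1.49×10^8 = 6.62 K.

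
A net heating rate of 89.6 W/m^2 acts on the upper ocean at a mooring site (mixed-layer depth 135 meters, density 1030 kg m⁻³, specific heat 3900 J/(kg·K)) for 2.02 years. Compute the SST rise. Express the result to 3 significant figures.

Areal heat capacity C = ρ c_p D = 1030 × 3900 × 135 = 5.42×10^8 J/(m²·K).
Net heat input Q = F Δt = 89.6 × (2.02 years × 3.156×10^7 s/year) = 5.71×10^9 J/m².
ΔT = Q / C = 5.71×10^9 / 5.42×10^8 = 10.5 K.

10.5 K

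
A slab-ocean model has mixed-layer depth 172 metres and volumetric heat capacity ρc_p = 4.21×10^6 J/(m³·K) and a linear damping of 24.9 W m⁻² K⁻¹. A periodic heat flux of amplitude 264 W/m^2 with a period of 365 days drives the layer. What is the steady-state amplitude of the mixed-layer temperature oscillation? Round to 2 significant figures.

Areal heat capacity C = ρc_p × D = 4.21×10^6 × 172 = 7.24×10^8 J m⁻² K⁻¹.
Angular frequency ω = 2π / T = 2π / 3.15×10^7 s = 1.99×10^-7 s⁻¹.
√((Cω)² + λ²) = √((144)² + 24.9²) = 146 W/(m²·K).
Amplitude A = F₀ / √((Cω)²+λ²) = 264 / 146 = 1.80 K.

1.8 K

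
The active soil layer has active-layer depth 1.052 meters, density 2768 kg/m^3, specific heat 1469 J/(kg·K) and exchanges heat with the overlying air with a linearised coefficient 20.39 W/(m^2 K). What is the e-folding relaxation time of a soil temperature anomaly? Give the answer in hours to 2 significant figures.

58 hours

Areal heat capacity C = ρ c_p D = 2768 × 1469 × 1.052 = 4.28×10^6 J m⁻² K⁻¹.
Relaxation time τ = C / λ = 4.28×10^6 / 20.39 = 2.10×10^5 s.
In hours: 2.10×10^5 s / (3600 s/hour) = 58.3 hours.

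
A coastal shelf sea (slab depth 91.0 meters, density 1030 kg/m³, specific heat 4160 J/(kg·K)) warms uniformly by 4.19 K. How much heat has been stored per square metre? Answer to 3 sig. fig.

1.63×10^9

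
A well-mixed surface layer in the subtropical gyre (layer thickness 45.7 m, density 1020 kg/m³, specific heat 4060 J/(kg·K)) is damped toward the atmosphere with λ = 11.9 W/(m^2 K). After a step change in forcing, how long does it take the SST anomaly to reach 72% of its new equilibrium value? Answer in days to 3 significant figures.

234 days

Areal heat capacity C = ρ c_p D = 1020 × 4060 × 45.7 = 1.89×10^8 J/(m²·K).
τ = C / λ = 1.89×10^8 / 11.9 = 1.59×10^7 s.
Fraction reached: 1 − e^(−t/τ) = 0.72 ⇒ t = −τ ln(1 − 0.72) = τ × 1.27.
t = 2.02×10^7 s = 234 days.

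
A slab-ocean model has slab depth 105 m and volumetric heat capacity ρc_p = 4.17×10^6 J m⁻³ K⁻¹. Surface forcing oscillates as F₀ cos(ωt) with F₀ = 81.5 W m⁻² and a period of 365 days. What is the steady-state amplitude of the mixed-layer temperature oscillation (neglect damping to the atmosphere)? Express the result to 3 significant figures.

Areal heat capacity C = ρc_p × D = 4.17×10^6 × 105 = 4.38×10^8 J/(m²·K).
Angular frequency ω = 2π / T = 2π / 3.15×10^7 s = 1.99×10^-7 s⁻¹.
Cω = 4.38×10^8 × 1.99×10^-7 = 87.2 W/(m²·K).
Amplitude A = F₀ / (Cω) = 81.5 / 87.2 = 0.934 K.

0.934 K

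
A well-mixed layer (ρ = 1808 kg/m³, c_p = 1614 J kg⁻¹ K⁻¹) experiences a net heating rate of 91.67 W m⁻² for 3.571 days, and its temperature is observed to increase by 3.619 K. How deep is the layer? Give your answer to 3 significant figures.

Heat input Q = F Δt = 91.67 × 3.09×10^5 s = 2.83×10^7 J/m².
Required areal heat capacity C = Q / ΔT = 7.82×10^6 J/(m²·K).
Depth D = C / (ρ c_p) = 7.82×10^6 / (1808 × 1614) = 2.68 m.

2.68 m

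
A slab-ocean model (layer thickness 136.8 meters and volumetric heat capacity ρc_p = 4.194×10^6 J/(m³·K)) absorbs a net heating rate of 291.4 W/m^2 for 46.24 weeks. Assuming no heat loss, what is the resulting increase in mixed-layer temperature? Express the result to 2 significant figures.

Areal heat capacity C = ρc_p × D = 4.194×10^6 × 136.8 = 5.74×10^8 J/(m^2 K).
Net heat input Q = F Δt = 291.4 × (46.24 weeks × 6.048×10^5 s/week) = 8.15×10^9 J/m².
ΔT = Q / C = 8.15×10^9 / 5.74×10^8 = 14.2 K.

14 K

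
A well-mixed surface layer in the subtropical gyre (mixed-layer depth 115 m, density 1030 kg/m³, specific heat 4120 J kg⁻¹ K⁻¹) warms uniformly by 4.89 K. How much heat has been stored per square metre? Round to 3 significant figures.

2.39×10^9

Areal heat capacity C = ρ c_p D = 1030 × 4120 × 115 = 4.88×10^8 J/(m^2 K).
ΔQ = C ΔT = 4.88×10^8 × 4.89 = 2.39×10^9 J/m².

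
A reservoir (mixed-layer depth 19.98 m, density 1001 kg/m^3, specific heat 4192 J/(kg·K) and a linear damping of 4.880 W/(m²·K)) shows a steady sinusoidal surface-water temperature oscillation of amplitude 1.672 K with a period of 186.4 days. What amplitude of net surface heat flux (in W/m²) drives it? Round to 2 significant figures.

Areal heat capacity C = ρ c_p D = 1001 × 4192 × 19.98 = 8.38×10^7 J/(m²·K).
ω = 2π / 1.61×10^7 s = 3.90×10^-7 s⁻¹.
√((Cω)² + λ²) = √((32.7)² + 4.880²) = 33.1 W/(m²·K).
F₀ = A × √((Cω)²+λ²) = 1.672 × 33.1 = 55.3 W/m².

55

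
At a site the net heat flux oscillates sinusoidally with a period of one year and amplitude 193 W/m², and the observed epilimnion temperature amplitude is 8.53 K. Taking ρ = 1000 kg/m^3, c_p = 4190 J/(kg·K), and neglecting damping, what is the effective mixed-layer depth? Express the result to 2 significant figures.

ω = 2π / 3.15×10^7 s = 1.99×10^-7 s⁻¹.
Required C = F₀ / (A ω) = 193 / (8.53 × 1.99×10^-7) = 1.14×10^8 J/(m²·K).
D = C / (ρ c_p) = 1.14×10^8 / (1000 × 4190) = 27.1 m.

27 m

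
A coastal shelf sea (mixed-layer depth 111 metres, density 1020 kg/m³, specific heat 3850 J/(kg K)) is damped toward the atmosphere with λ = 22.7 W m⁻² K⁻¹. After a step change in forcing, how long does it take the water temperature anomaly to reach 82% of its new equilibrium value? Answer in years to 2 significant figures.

1.0 years

Areal heat capacity C = ρ c_p D = 1020 × 3850 × 111 = 4.36×10^8 J/(m²·K).
τ = C / λ = 4.36×10^8 / 22.7 = 1.92×10^7 s.
Fraction reached: 1 − e^(−t/τ) = 0.82 ⇒ t = −τ ln(1 − 0.82) = τ × 1.71.
t = 3.29×10^7 s = 1.04 years.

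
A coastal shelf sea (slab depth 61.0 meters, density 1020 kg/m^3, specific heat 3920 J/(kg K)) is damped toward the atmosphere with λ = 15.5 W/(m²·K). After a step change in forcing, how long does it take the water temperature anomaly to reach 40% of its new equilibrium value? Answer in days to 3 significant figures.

93.0 days

Areal heat capacity C = ρ c_p D = 1020 × 3920 × 61.0 = 2.44×10^8 J/(m^2 K).
τ = C / λ = 2.44×10^8 / 15.5 = 1.57×10^7 s.
Fraction reached: 1 − e^(−t/τ) = 0.40 ⇒ t = −τ ln(1 − 0.40) = τ × 0.511.
t = 8.04×10^6 s = 93.0 days.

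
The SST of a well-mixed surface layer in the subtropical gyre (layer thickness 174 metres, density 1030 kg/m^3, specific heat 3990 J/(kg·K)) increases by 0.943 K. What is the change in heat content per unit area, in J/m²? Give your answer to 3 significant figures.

6.74×10^8

Areal heat capacity C = ρ c_p D = 1030 × 3990 × 174 = 7.15×10^8 J/(m^2 K).
ΔQ = C ΔT = 7.15×10^8 × 0.943 = 6.74×10^8 J/m².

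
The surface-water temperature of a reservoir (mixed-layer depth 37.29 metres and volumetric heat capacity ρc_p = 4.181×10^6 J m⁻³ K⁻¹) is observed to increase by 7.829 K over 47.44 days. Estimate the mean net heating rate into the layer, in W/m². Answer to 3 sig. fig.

298

Areal heat capacity C = ρc_p × D = 4.181×10^6 × 37.29 = 1.56×10^8 J/(m²·K).
Required heat per unit area: Q = C ΔT = 1.56×10^8 × 7.829 = 1.22×10^9 J/m².
Flux F = Q / Δt = 1.22×10^9 / 4.10×10^6 s = 298 W/m².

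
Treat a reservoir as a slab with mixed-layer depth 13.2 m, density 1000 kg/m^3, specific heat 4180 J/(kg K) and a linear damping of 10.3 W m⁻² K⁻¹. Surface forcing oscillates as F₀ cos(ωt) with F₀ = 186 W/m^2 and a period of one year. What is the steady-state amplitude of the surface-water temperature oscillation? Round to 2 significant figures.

Areal heat capacity C = ρ c_p D = 1000 × 4180 × 13.2 = 5.52×10^7 J/(m^2 K).
Angular frequency ω = 2π / T = 2π / 3.15×10^7 s = 1.99×10^-7 s⁻¹.
√((Cω)² + λ²) = √((11.0)² + 10.3²) = 15.1 W/(m²·K).
Amplitude A = F₀ / √((Cω)²+λ²) = 186 / 15.1 = 12.3 K.

12 K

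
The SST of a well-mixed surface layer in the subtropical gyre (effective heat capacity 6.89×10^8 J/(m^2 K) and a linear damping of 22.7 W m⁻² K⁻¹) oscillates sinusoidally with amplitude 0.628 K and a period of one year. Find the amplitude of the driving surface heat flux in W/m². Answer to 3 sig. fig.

87.4

Areal heat capacity C = 6.89×10^8 J/(m^2 K) (given).
ω = 2π / 3.15×10^7 s = 1.99×10^-7 s⁻¹.
√((Cω)² + λ²) = √((137)² + 22.7²) = 139 W/(m²·K).
F₀ = A × √((Cω)²+λ²) = 0.628 × 139 = 87.4 W/m².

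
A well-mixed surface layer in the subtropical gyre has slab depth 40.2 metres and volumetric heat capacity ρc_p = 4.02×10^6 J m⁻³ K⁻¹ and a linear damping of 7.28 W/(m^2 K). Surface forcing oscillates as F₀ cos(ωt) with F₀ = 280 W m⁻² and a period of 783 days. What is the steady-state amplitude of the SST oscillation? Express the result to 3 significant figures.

Areal heat capacity C = ρc_p × D = 4.02×10^6 × 40.2 = 1.62×10^8 J m⁻² K⁻¹.
Angular frequency ω = 2π / T = 2π / 6.77×10^7 s = 9.29×10^-8 s⁻¹.
√((Cω)² + λ²) = √((15.0)² + 7.28²) = 16.7 W/(m²·K).
Amplitude A = F₀ / √((Cω)²+λ²) = 280 / 16.7 = 16.8 K.

16.8 K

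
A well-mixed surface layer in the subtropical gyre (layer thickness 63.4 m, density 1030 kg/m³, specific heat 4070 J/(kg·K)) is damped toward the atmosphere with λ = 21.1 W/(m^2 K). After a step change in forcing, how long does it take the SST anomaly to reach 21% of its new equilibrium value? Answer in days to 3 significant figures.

34.4 days

Areal heat capacity C = ρ c_p D = 1030 × 4070 × 63.4 = 2.66×10^8 J m⁻² K⁻¹.
τ = C / λ = 2.66×10^8 / 21.1 = 1.26×10^7 s.
Fraction reached: 1 − e^(−t/τ) = 0.21 ⇒ t = −τ ln(1 − 0.21) = τ × 0.236.
t = 2.97×10^6 s = 34.4 days.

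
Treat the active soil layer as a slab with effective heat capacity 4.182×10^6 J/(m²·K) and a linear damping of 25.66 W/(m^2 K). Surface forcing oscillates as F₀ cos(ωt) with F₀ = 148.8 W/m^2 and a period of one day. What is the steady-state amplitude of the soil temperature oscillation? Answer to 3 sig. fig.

0.488 K

Areal heat capacity C = 4.182×10^6 J/(m²·K) (given).
Angular frequency ω = 2π / T = 2π / 86400 s = 7.27×10^-5 s⁻¹.
√((Cω)² + λ²) = √((304)² + 25.66²) = 305 W/(m²·K).
Amplitude A = F₀ / √((Cω)²+λ²) = 148.8 / 305 = 0.488 K.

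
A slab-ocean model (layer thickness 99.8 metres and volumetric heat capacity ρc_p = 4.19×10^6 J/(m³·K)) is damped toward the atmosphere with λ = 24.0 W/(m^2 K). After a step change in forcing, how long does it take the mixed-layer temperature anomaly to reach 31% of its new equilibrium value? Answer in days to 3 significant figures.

74.8 days

Areal heat capacity C = ρc_p × D = 4.19×10^6 × 99.8 = 4.18×10^8 J/(m²·K).
τ = C / λ = 4.18×10^8 / 24.0 = 1.74×10^7 s.
Fraction reached: 1 − e^(−t/τ) = 0.31 ⇒ t = −τ ln(1 − 0.31) = τ × 0.371.
t = 6.47×10^6 s = 74.8 days.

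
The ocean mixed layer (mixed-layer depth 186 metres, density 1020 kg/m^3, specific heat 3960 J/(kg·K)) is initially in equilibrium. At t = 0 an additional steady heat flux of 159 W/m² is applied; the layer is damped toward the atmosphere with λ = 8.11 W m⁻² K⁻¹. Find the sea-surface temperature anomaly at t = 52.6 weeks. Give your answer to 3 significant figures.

5.70 K

Areal heat capacity C = ρ c_p D = 1020 × 3960 × 186 = 7.51×10^8 J/(m²·K).
τ = C / λ = 7.51×10^8 / 8.11 = 9.26×10^7 s.
Equilibrium anomaly ΔT_eq = F / λ = 159 / 8.11 = 19.6 K.
t = 52.6 weeks = 3.18×10^7 s, so t/τ = 0.343.
ΔT(t) = ΔT_eq (1 − e^(−t/τ)) = 19.6 × (1 − e^−0.343) = 5.70 K.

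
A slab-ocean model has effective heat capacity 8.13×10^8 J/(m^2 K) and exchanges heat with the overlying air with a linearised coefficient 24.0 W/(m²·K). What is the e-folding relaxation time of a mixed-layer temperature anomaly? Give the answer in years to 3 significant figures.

1.07 years

Areal heat capacity C = 8.13×10^8 J/(m^2 K) (given).
Relaxation time τ = C / λ = 8.13×10^8 / 24.0 = 3.39×10^7 s.
In years: 3.39×10^7 s / (3.156×10^7 s/year) = 1.07 years.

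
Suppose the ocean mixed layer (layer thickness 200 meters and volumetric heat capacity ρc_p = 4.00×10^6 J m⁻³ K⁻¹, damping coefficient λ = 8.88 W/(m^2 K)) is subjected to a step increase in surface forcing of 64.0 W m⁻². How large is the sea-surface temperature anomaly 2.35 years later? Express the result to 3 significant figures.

4.04 K

Areal heat capacity C = ρc_p × D = 4.00×10^6 × 200 = 8.00×10^8 J/(m^2 K).
τ = C / λ = 8.00×10^8 / 8.88 = 9.01×10^7 s.
Equilibrium anomaly ΔT_eq = F / λ = 64.0 / 8.88 = 7.21 K.
t = 2.35 years = 7.42×10^7 s, so t/τ = 0.823.
ΔT(t) = ΔT_eq (1 − e^(−t/τ)) = 7.21 × (1 − e^−0.823) = 4.04 K.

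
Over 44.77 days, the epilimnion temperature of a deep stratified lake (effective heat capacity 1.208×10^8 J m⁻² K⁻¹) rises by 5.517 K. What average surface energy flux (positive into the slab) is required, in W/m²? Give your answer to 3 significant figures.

172

Areal heat capacity C = 1.208×10^8 J m⁻² K⁻¹ (given).
Required heat per unit area: Q = C ΔT = 1.21×10^8 × 5.517 = 6.66×10^8 J/m².
Flux F = Q / Δt = 6.66×10^8 / 3.87×10^6 s = 172 W/m².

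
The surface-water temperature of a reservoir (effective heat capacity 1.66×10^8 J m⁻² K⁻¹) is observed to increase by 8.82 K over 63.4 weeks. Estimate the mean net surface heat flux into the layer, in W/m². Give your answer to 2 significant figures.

Areal heat capacity C = 1.66×10^8 J m⁻² K⁻¹ (given).
Required heat per unit area: Q = C ΔT = 1.66×10^8 × 8.82 = 1.46×10^9 J/m².
Flux F = Q / Δt = 1.46×10^9 / 3.83×10^7 s = 38.2 W/m².

38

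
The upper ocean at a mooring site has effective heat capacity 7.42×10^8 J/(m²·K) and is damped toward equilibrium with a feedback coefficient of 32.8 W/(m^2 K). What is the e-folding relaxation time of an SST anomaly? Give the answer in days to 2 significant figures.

Areal heat capacity C = 7.42×10^8 J/(m²·K) (given).
Relaxation time τ = C / λ = 7.42×10^8 / 32.8 = 2.26×10^7 s.
In days: 2.26×10^7 s / (86400 s/day) = 262 days.

260 days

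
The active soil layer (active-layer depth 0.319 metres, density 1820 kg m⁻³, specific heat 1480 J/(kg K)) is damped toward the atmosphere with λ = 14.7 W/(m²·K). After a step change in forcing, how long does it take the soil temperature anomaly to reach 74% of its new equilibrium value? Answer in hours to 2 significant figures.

22 hours

Areal heat capacity C = ρ c_p D = 1820 × 1480 × 0.319 = 8.59×10^5 J/(m²·K).
τ = C / λ = 8.59×10^5 / 14.7 = 58500 s.
Fraction reached: 1 − e^(−t/τ) = 0.74 ⇒ t = −τ ln(1 − 0.74) = τ × 1.35.
t = 78700 s = 21.9 hours.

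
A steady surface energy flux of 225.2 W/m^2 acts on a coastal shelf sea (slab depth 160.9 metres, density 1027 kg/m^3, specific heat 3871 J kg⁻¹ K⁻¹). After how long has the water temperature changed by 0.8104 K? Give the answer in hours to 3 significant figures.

639 hours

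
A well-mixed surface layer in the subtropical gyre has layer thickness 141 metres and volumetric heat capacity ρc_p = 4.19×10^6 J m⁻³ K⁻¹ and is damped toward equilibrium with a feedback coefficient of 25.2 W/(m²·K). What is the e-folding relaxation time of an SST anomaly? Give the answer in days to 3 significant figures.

Areal heat capacity C = ρc_p × D = 4.19×10^6 × 141 = 5.91×10^8 J/(m^2 K).
Relaxation time τ = C / λ = 5.91×10^8 / 25.2 = 2.34×10^7 s.
In days: 2.34×10^7 s / (86400 s/day) = 271 days.

271 days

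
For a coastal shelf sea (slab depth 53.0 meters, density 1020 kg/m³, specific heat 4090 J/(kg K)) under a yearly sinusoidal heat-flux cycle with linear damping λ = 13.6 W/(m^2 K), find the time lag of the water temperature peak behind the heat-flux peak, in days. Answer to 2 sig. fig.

Areal heat capacity C = ρ c_p D = 1020 × 4090 × 53.0 = 2.21×10^8 J/(m²·K).
ω = 2π / 3.15×10^7 s = 1.99×10^-7 s⁻¹.
Phase lag φ = arctan(Cω/λ) = arctan(44.1/13.6) = 1.27 rad.
Time lag = φ / ω = 1.27 / 1.99×10^-7 = 6.38×10^6 s = 73.9 days.

74 days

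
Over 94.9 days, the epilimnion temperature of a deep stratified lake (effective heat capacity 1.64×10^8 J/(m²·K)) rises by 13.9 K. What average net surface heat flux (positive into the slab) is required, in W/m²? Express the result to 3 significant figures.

Areal heat capacity C = 1.64×10^8 J/(m²·K) (given).
Required heat per unit area: Q = C ΔT = 1.64×10^8 × 13.9 = 2.28×10^9 J/m².
Flux F = Q / Δt = 2.28×10^9 / 8.20×10^6 s = 278 W/m².

278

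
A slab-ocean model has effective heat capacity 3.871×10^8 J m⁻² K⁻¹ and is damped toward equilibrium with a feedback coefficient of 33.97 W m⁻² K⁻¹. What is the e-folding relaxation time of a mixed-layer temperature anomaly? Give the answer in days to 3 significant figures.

Areal heat capacity C = 3.871×10^8 J m⁻² K⁻¹ (given).
Relaxation time τ = C / λ = 3.87×10^8 / 33.97 = 1.14×10^7 s.
In days: 1.14×10^7 s / (86400 s/day) = 132 days.

132 days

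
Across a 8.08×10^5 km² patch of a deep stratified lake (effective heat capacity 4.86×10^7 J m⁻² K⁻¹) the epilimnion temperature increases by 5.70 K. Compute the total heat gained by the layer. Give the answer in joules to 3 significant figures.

2.24×10^20 J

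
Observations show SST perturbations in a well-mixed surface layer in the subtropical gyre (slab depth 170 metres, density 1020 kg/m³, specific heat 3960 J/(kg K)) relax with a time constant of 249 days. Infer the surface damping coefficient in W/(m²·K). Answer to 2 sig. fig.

Areal heat capacity C = ρ c_p D = 1020 × 3960 × 170 = 6.87×10^8 J m⁻² K⁻¹.
τ = 249 days = 2.15×10^7 s.
λ = C / τ = 6.87×10^8 / 2.15×10^7 = 31.9 W/(m²·K).

32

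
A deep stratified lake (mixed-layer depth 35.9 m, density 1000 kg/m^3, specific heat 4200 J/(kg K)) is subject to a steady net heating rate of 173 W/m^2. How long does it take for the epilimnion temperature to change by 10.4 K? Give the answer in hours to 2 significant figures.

2500 hours

Areal heat capacity C = ρ c_p D = 1000 × 4200 × 35.9 = 1.51×10^8 J m⁻² K⁻¹.
Time required: Δt = C ΔT / F = 1.51×10^8 × 10.4 / 173 = 9.06×10^6 s.
In hours: 9.06×10^6 s / (3600 s/hour) = 2520 hours.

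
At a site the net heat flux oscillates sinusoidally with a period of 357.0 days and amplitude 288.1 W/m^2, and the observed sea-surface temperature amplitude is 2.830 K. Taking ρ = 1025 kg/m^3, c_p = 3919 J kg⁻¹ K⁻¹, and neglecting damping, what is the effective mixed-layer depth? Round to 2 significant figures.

120 m

ω = 2π / 3.08×10^7 s = 2.04×10^-7 s⁻¹.
Required C = F₀ / (A ω) = 288.1 / (2.830 × 2.04×10^-7) = 5.00×10^8 J/(m²·K).
D = C / (ρ c_p) = 5.00×10^8 / (1025 × 3919) = 124 m.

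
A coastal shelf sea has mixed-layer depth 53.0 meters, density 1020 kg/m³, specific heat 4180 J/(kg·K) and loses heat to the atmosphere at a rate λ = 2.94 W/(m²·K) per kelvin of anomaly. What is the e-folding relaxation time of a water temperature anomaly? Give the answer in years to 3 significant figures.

2.44 years

Areal heat capacity C = ρ c_p D = 1020 × 4180 × 53.0 = 2.26×10^8 J/(m^2 K).
Relaxation time τ = C / λ = 2.26×10^8 / 2.94 = 7.69×10^7 s.
In years: 7.69×10^7 s / (3.156×10^7 s/year) = 2.44 years.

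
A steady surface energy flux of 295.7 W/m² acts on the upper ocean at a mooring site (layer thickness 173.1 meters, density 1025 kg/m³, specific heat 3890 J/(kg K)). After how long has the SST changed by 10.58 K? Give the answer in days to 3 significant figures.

286 days

Areal heat capacity C = ρ c_p D = 1025 × 3890 × 173.1 = 6.90×10^8 J/(m^2 K).
Time required: Δt = C ΔT / F = 6.90×10^8 × 10.58 / 295.7 = 2.47×10^7 s.
In days: 2.47×10^7 s / (86400 s/day) = 286 days.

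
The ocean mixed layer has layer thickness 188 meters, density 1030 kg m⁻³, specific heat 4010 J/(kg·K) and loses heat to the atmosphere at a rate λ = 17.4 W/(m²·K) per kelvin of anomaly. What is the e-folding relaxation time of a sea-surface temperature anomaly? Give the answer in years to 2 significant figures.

1.4 years

Areal heat capacity C = ρ c_p D = 1030 × 4010 × 188 = 7.76×10^8 J/(m^2 K).
Relaxation time τ = C / λ = 7.76×10^8 / 17.4 = 4.46×10^7 s.
In years: 4.46×10^7 s / (3.156×10^7 s/year) = 1.41 years.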